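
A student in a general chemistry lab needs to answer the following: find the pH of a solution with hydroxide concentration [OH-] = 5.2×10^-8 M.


pOH = -log10([OH-]) = -log10(5.2×10^-8)
= 8 - log10(5.2) = 7.28
pH = 14 - pOH = 14 - 7.28 = 6.72

6.72


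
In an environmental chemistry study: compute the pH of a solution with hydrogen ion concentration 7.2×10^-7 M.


pH = -log10([H+]) = -log10(7.2×10^-7)
= 7 - log10(7.2)
= 7 - 0.86
= 6.14

6.14


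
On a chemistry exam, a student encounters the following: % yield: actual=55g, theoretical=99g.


% yield = actual/theoretical × 100
= 55/99 × 100
= 55.56%

55.56%


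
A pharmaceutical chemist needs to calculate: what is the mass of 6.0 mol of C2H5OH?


M(C2H5OH) = 46.07 g/mol
mass = n × M = 6.0 × 46.07 = 276.42 g

276.42 g


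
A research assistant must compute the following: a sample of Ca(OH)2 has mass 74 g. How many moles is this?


M(Ca(OH)2) = 74.1 g/mol
n = mass/M = 74/74.1 = 0.9987 mol

0.9987 mol


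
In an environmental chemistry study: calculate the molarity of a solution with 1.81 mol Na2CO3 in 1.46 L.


M = n/V = 1.81/1.46 = 1.240 mol/L

1.240 M


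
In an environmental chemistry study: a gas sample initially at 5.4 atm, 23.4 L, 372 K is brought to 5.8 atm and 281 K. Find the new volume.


P1V1/T1 = P2V2/T2
V2 = P1V1T2/(T1P2)
= 5.4×23.4×281/(372×5.8)
= 16.457 L

16.457 L


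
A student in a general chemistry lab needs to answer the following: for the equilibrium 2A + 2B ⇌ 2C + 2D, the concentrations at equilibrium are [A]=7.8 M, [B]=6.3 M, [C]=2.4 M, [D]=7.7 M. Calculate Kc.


Kc = [C]^2[D]^2/([A]^2[B]^2)
= (2.4^2 × 7.7^2)/(7.8^2 × 6.3^2)
= 341.5104/2414.7396
= 0.1414

0.1414


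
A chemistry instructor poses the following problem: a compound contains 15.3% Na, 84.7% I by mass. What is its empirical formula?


Assume 100 g sample. Moles of each element:
  Na: 15.3/22.99 = 0.666 mol
  I: 84.7/126.9 = 0.667 mol
Divide by smallest (0.666):
  Na: 0.666/0.666 = 1.0
  I: 0.667/0.666 = 1.0
Empirical formula: NaI

NaI


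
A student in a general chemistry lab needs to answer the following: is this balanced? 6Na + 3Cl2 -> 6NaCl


Equation: 6Na + 3Cl2 -> 6NaCl
Check atoms: Cl: 6=6, Na: 6=6
Balanced

Yes, balanced


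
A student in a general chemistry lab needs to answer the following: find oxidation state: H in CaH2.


H with a metal (hydride): -1
Oxidation number: -1

-1


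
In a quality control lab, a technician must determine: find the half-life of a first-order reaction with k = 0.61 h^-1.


t½ = ln2/k = 0.693147/(0.61 h^-1)
= 1.136 h

1.136 h


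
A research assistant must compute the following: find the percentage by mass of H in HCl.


M(HCl) = 1×1.008 + 1×35.45 = 36.458 g/mol
Mass of H = 1 × 1.008 = 1.008 g/mol
% H = 1.008/36.458 × 100 = 2.76%

2.76%


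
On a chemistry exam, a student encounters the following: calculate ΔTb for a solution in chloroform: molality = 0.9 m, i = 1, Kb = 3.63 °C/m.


ΔTb = Kb × m × i
= 3.63 × 0.9 × 1
= 3.267 °C

3.267 °C


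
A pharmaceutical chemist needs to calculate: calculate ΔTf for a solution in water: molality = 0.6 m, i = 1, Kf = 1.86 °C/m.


ΔTf = Kf × m × i
= 1.86 × 0.6 × 1
= 1.116 °C

1.116 °C


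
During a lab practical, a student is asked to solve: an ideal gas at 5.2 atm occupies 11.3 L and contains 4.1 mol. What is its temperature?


PV = nRT  (R = 0.08206 L·atm/(mol·K))
T = PV/(nR) = 5.2×11.3/(4.1×0.08206)
= 58.76/0.336446
= 174.65 K

174.65 K


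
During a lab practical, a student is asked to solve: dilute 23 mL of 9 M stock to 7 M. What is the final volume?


C1V1 = C2V2
9 × 23 = 7 × V2
V2 = 207/7 = 29.57 mL

29.57 mL


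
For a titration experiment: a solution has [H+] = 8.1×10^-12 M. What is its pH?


pH = -log10([H+]) = -log10(8.1×10^-12)
= 12 - log10(8.1)
= 12 - 0.91
= 11.09

11.09


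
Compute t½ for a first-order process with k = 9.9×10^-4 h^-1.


t½ = ln2/k = 0.693147/(9.9×10^-4 h^-1)
= 700.1 h

700.1 h


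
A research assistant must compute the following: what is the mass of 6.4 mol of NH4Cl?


M(NH4Cl) = 53.49 g/mol
mass = n × M = 6.4 × 53.49 = 342.34 g

342.34 g


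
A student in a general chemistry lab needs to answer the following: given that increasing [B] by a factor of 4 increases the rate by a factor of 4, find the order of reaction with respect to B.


rate ∝ [B]^n
4^n = 4 → n = 1
Order in B: 1

1


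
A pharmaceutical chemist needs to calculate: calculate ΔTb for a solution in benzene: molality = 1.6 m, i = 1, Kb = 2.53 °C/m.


ΔTb = Kb × m × i
= 2.53 × 1.6 × 1
= 4.048 °C

4.048 °C


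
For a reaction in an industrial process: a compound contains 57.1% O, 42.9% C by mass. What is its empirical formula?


Assume 100 g sample. Moles of each element:
  O: 57.1/16.0 = 3.569 mol
  C: 42.9/12.01 = 3.572 mol
Divide by smallest (3.569):
  O: 3.569/3.569 = 1.0
  C: 3.572/3.569 = 1.0
Empirical formula: CO

CO


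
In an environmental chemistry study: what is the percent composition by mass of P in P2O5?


M(P2O5) = 2×30.97 + 5×16.0 = 141.94 g/mol
Mass of P = 2 × 30.97 = 61.94 g/mol
% P = 61.94/141.94 × 100 = 43.64%

43.64%


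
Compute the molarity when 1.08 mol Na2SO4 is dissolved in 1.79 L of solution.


M = n/V = 1.08/1.79 = 0.603 mol/L

0.603 M


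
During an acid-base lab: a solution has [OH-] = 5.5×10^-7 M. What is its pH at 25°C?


pOH = -log10([OH-]) = -log10(5.5×10^-7)
= 7 - log10(5.5) = 6.26
pH = 14 - pOH = 14 - 6.26 = 7.74

7.74


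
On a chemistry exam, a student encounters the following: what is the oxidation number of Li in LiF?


Group 1 metal: +1
Oxidation number: +1

+1


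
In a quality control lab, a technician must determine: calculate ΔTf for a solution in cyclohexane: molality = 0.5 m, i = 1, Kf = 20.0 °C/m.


ΔTf = Kf × m × i
= 20.0 × 0.5 × 1
= 10.0 °C

10.0 °C


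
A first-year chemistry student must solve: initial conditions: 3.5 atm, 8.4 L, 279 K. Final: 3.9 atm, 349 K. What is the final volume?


P1V1/T1 = P2V2/T2
V2 = P1V1T2/(T1P2)
= 3.5×8.4×349/(279×3.9)
= 9.43 L

9.43 L


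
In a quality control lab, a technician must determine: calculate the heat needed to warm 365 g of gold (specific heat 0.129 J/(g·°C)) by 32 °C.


q = mcΔT = 365 × 0.129 × 32
= 1506.72 J

1506.72 J


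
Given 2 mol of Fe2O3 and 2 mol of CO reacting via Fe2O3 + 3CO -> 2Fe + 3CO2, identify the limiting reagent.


Mole ratio available / coefficient:
  Fe2O3: 2/1 = 2.000
  CO: 2/3 = 0.667
Smaller ratio is limiting.

CO


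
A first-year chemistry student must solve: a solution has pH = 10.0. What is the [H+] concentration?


[H+] = 10^(-pH) = 10^(-10.0)
= 1.0×10^-10 M

1.0×10^-10 M


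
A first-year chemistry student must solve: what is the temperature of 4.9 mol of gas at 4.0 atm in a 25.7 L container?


PV = nRT  (R = 0.08206 L·atm/(mol·K))
T = PV/(nR) = 4.0×25.7/(4.9×0.08206)
= 102.80/0.402094
= 255.66 K

255.66 K


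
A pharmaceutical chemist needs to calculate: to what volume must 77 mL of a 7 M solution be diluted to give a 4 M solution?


C1V1 = C2V2
7 × 77 = 4 × V2
V2 = 539/4 = 134.75 mL

134.75 mL


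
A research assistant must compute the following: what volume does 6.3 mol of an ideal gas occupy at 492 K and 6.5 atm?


PV = nRT  (R = 0.08206 L·atm/(mol·K))
V = nRT/P = 6.3×0.08206×492/6.5
= 39.131 L

39.131 L


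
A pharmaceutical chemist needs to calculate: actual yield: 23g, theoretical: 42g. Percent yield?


% yield = actual/theoretical × 100
= 23/42 × 100
= 54.76%

54.76%


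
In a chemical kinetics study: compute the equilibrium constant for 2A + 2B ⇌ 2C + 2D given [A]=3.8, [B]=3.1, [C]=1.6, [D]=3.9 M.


Kc = [C]^2[D]^2/([A]^2[B]^2)
= (1.6^2 × 3.9^2)/(3.8^2 × 3.1^2)
= 38.9376/138.7684
= 0.2806

0.2806


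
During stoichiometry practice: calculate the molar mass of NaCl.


M(NaCl) = 1×22.99 + 1×35.45
= 22.99 + 35.45
= 58.44 g/mol

58.44 g/mol


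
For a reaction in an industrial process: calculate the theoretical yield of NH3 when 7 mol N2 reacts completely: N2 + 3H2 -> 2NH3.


Mole ratio NH3:N2 = 2:1
n(NH3) = 7 × 2/1 = 14.000 mol
mass = 14.000 × 17.03 = 238.42 g

238.42 g


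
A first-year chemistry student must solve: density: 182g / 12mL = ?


ρ = mass/volume
= 182/12
= 15.167 g/mL

15.167 g/mL


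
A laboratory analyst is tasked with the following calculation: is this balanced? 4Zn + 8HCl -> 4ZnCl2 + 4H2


Equation: 4Zn + 8HCl -> 4ZnCl2 + 4H2
Check atoms: Cl: 8=8, H: 8=8, Zn: 4=4
Balanced

Yes, balanced


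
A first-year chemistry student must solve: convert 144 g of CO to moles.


M(CO) = 28.01 g/mol
n = mass/M = 144/28.01 = 5.141 mol

5.141 mol


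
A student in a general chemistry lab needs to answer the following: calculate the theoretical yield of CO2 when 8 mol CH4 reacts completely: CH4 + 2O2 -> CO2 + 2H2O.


Mole ratio CO2:CH4 = 1:1
n(CO2) = 8 × 1/1 = 8.000 mol
mass = 8.000 × 44.01 = 352.08 g

352.08 g


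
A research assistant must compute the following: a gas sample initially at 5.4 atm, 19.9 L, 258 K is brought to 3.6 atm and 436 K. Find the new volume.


P1V1/T1 = P2V2/T2
V2 = P1V1T2/(T1P2)
= 5.4×19.9×436/(258×3.6)
= 50.444 L

50.444 L


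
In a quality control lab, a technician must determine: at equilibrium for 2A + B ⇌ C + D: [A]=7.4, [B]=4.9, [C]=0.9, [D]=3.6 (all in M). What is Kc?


Kc = [C][D]/([A]^2[B])
= (0.9^1 × 3.6^1)/(7.4^2 × 4.9^1)
= 3.24/268.324
= 0.01207

0.01207


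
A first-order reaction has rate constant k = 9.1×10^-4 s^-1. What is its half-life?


t½ = ln2/k = 0.693147/(9.1×10^-4 s^-1)
= 761.7 s

761.7 s


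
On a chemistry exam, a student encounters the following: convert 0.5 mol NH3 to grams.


M(NH3) = 17.03 g/mol
mass = n × M = 0.5 × 17.03 = 8.52 g

8.52 g


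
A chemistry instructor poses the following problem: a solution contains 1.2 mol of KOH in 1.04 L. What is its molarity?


M = n/V = 1.2/1.04 = 1.154 mol/L

1.154 M


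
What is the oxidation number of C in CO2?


x + 2(-2) = 0, so x = +4
Oxidation number: +4

+4


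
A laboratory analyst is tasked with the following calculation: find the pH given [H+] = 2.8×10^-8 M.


pH = -log10([H+]) = -log10(2.8×10^-8)
= 8 - log10(2.8)
= 8 - 0.45
= 7.55

7.55


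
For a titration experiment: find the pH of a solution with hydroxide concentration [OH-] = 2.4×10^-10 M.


pOH = -log10([OH-]) = -log10(2.4×10^-10)
= 10 - log10(2.4) = 9.62
pH = 14 - pOH = 14 - 9.62 = 4.38

4.38


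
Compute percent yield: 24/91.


% yield = actual/theoretical × 100
= 24/91 × 100
= 26.37%

26.37%


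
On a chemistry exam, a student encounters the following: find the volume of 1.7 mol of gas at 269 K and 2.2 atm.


PV = nRT  (R = 0.08206 L·atm/(mol·K))
V = nRT/P = 1.7×0.08206×269/2.2
= 17.057 L

17.057 L


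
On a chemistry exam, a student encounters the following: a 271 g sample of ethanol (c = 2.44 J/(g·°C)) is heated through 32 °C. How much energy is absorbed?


q = mcΔT = 271 × 2.44 × 32
= 21159.68 J

21159.68 J


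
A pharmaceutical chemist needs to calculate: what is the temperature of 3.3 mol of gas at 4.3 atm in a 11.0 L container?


PV = nRT  (R = 0.08206 L·atm/(mol·K))
T = PV/(nR) = 4.3×11.0/(3.3×0.08206)
= 47.30/0.270798
= 174.67 K

174.67 K


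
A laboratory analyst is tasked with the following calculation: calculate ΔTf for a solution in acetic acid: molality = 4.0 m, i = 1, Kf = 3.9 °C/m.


ΔTf = Kf × m × i
= 3.9 × 4.0 × 1
= 15.6 °C

15.6 °C


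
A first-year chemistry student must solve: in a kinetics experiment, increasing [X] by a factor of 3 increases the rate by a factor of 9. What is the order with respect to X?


rate ∝ [X]^n
3^n = 9 → n = 2
Order in X: 2

2


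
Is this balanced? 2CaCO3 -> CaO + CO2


Equation: 2CaCO3 -> CaO + CO2
Check atoms: C: 2≠1, Ca: 2≠1, O: 6≠3
Not balanced

No, not balanced


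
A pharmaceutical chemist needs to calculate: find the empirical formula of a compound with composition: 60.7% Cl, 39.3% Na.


Assume 100 g sample. Moles of each element:
  Cl: 60.7/35.45 = 1.712 mol
  Na: 39.3/22.99 = 1.709 mol
Divide by smallest (1.709):
  Cl: 1.712/1.709 = 1.0
  Na: 1.709/1.709 = 1.0
Empirical formula: NaCl

NaCl


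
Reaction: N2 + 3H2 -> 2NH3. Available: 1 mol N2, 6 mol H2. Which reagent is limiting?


Mole ratio available / coefficient:
  N2: 1/1 = 1.000
  H2: 6/3 = 2.000
Smaller ratio is limiting.

N2


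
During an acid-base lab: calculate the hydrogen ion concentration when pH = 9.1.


[H+] = 10^(-pH) = 10^(-9.1)
= 7.94×10^-10 M

7.94×10^-10 M


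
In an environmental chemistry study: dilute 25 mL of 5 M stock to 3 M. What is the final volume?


C1V1 = C2V2
5 × 25 = 3 × V2
V2 = 125/3 = 41.67 mL

41.67 mL


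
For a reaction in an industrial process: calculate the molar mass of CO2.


M(CO2) = 1×12.01 + 2×16.0
= 12.01 + 32.0
= 44.01 g/mol

44.01 g/mol


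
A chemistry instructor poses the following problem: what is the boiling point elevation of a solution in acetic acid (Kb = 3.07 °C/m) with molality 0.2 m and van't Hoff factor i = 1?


ΔTb = Kb × m × i
= 3.07 × 0.2 × 1
= 0.614 °C

0.614 °C


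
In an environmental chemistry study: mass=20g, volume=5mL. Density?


ρ = mass/volume
= 20/5
= 4.0 g/mL

4.0 g/mL


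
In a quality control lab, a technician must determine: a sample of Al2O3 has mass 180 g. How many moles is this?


M(Al2O3) = 101.96 g/mol
n = mass/M = 180/101.96 = 1.7654 mol

1.7654 mol


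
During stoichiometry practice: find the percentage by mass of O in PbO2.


M(PbO2) = 1×207.2 + 2×16.0 = 239.20 g/mol
Mass of O = 2 × 16.0 = 32.00 g/mol
% O = 32.00/239.20 × 100 = 13.38%

13.38%


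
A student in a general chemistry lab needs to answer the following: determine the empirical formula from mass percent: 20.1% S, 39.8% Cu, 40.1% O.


Assume 100 g sample. Moles of each element:
  S: 20.1/32.07 = 0.627 mol
  Cu: 39.8/63.55 = 0.626 mol
  O: 40.1/16.0 = 2.506 mol
Divide by smallest (0.626):
  S: 0.627/0.626 = 1.0
  Cu: 0.626/0.626 = 1.0
  O: 2.506/0.626 = 4.0
Empirical formula: CuSO4

CuSO4


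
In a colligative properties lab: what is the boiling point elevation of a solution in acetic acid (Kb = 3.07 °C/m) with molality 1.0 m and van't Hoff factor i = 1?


ΔTb = Kb × m × i
= 3.07 × 1.0 × 1
= 3.07 °C

3.07 °C


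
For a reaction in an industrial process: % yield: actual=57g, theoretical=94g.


% yield = actual/theoretical × 100
= 57/94 × 100
= 60.64%

60.64%


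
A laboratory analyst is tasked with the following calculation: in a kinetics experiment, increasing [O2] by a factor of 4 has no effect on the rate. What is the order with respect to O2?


rate ∝ [O2]^n
rate ∝ [O2]^0
Order in O2: 0

0


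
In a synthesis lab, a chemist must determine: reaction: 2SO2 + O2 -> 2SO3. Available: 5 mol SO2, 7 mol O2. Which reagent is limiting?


Mole ratio available / coefficient:
  SO2: 5/2 = 2.500
  O2: 7/1 = 7.000
Smaller ratio is limiting.

SO2


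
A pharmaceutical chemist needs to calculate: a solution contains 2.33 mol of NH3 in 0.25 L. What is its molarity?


M = n/V = 2.33/0.25 = 9.320 mol/L

9.320 M


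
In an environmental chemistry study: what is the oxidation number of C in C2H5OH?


2x + 6(+1) + (-2) = 0, so x = -2
Oxidation number: -2

-2


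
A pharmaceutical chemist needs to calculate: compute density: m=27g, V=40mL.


ρ = mass/volume
= 27/40
= 0.675 g/mL

0.675 g/mL


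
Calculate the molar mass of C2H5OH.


M(C2H5OH) = 2×12.01 + 6×1.008 + 1×16.0
= 24.02 + 6.05 + 16.0
= 46.07 g/mol

46.07 g/mol


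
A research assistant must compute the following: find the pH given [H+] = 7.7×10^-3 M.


pH = -log10([H+]) = -log10(7.7×10^-3)
= 3 - log10(7.7)
= 3 - 0.89
= 2.11

2.11


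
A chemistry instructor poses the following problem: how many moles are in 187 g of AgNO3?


M(AgNO3) = 169.88 g/mol
n = mass/M = 187/169.88 = 1.1008 mol

1.1008 mol


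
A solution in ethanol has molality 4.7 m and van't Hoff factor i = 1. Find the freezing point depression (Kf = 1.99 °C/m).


ΔTf = Kf × m × i
= 1.99 × 4.7 × 1
= 9.353 °C

9.353 °C


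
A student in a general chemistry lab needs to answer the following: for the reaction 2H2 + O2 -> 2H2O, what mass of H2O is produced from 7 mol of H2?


Mole ratio H2O:H2 = 2:2
n(H2O) = 7 × 2/2 = 7.000 mol
mass = 7.000 × 18.02 = 126.14 g

126.14 g


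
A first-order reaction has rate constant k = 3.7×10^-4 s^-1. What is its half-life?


t½ = ln2/k = 0.693147/(3.7×10^-4 s^-1)
= 1873 s

1873 s


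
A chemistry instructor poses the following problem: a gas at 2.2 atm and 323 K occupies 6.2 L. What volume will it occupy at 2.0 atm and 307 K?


P1V1/T1 = P2V2/T2
V2 = P1V1T2/(T1P2)
= 2.2×6.2×307/(323×2.0)
= 6.482 L

6.482 L


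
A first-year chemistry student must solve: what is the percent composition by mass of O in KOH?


M(KOH) = 1×39.1 + 1×16.0 + 1×1.008 = 56.108 g/mol
Mass of O = 1 × 16.0 = 16.00 g/mol
% O = 16.00/56.108 × 100 = 28.52%

28.52%


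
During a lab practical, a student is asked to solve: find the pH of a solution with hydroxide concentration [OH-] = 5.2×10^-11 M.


pOH = -log10([OH-]) = -log10(5.2×10^-11)
= 11 - log10(5.2) = 10.28
pH = 14 - pOH = 14 - 10.28 = 3.72

3.72


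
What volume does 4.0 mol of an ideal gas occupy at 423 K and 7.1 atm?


PV = nRT  (R = 0.08206 L·atm/(mol·K))
V = nRT/P = 4.0×0.08206×423/7.1
= 19.556 L

19.556 L


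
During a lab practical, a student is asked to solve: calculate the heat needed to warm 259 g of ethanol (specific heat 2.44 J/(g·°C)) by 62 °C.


q = mcΔT = 259 × 2.44 × 62
= 39181.52 J

39181.52 J


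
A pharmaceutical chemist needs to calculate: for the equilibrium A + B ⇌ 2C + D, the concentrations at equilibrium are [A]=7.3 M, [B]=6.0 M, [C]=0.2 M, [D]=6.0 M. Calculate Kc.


Kc = [C]^2[D]/([A][B])
= (0.2^2 × 6.0^1)/(7.3^1 × 6.0^1)
= 0.24/43.8
= 0.005479

0.005479


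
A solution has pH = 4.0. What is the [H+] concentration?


[H+] = 10^(-pH) = 10^(-4.0)
= 1.0×10^-4 M

1.0×10^-4 M


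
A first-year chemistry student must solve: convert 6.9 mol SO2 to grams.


M(SO2) = 64.07 g/mol
mass = n × M = 6.9 × 64.07 = 442.08 g

442.08 g


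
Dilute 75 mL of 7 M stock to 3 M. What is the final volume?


C1V1 = C2V2
7 × 75 = 3 × V2
V2 = 525/3 = 175.0 mL

175.0 mL


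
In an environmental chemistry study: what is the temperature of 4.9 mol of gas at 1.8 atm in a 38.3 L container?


PV = nRT  (R = 0.08206 L·atm/(mol·K))
T = PV/(nR) = 1.8×38.3/(4.9×0.08206)
= 68.94/0.402094
= 171.45 K

171.45 K


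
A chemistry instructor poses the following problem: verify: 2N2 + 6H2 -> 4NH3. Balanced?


Equation: 2N2 + 6H2 -> 4NH3
Check atoms: H: 12=12, N: 4=4
Balanced

Yes, balanced


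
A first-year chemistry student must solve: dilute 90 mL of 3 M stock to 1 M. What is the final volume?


C1V1 = C2V2
3 × 90 = 1 × V2
V2 = 270/1 = 270.0 mL

270.0 mL


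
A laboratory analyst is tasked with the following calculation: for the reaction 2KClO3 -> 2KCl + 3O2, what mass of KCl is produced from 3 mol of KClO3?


Mole ratio KCl:KClO3 = 2:2
n(KCl) = 3 × 2/2 = 3.000 mol
mass = 3.000 × 74.55 = 223.65 g

223.65 g


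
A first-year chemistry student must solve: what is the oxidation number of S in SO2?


x + 2(-2) = 0, so x = +4
Oxidation number: +4

+4


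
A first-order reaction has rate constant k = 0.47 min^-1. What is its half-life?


t½ = ln2/k = 0.693147/(0.47 min^-1)
= 1.475 min

1.475 min


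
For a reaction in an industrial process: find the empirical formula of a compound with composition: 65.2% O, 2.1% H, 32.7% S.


Assume 100 g sample. Moles of each element:
  O: 65.2/16.0 = 4.075 mol
  H: 2.1/1.008 = 2.083 mol
  S: 32.7/32.07 = 1.02 mol
Divide by smallest (1.02):
  O: 4.075/1.02 = 4.0
  H: 2.083/1.02 = 2.04
  S: 1.02/1.02 = 1.0
Empirical formula: H2SO4

H2SO4


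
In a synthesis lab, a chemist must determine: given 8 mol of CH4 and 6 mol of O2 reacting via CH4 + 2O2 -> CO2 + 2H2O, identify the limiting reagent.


Mole ratio available / coefficient:
  CH4: 8/1 = 8.000
  O2: 6/2 = 3.000
Smaller ratio is limiting.

O2


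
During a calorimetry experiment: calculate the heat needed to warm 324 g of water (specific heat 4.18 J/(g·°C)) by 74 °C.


q = mcΔT = 324 × 4.18 × 74
= 100219.68 J

100219.68 J


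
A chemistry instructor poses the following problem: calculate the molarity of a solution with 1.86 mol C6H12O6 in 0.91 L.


M = n/V = 1.86/0.91 = 2.044 mol/L

2.044 M


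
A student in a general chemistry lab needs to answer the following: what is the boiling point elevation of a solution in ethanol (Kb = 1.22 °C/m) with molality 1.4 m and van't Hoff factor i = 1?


ΔTb = Kb × m × i
= 1.22 × 1.4 × 1
= 1.708 °C

1.708 °C


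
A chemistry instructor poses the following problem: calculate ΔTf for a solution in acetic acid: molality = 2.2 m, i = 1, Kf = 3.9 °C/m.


ΔTf = Kf × m × i
= 3.9 × 2.2 × 1
= 8.58 °C

8.58 °C


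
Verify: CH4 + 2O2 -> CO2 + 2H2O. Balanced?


Equation: CH4 + 2O2 -> CO2 + 2H2O
Check atoms: C: 1=1, H: 4=4, O: 4=4
Balanced

Yes, balanced


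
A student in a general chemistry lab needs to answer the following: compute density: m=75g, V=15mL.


ρ = mass/volume
= 75/15
= 5.0 g/mL

5.0 g/mL


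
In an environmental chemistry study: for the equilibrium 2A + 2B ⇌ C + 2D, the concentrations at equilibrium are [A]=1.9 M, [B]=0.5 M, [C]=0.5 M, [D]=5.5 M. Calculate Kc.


Kc = [C][D]^2/([A]^2[B]^2)
= (0.5^1 × 5.5^2)/(1.9^2 × 0.5^2)
= 15.125/0.9025
= 16.76

16.76


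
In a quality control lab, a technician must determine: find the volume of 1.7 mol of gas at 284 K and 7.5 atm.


PV = nRT  (R = 0.08206 L·atm/(mol·K))
V = nRT/P = 1.7×0.08206×284/7.5
= 5.282 L

5.282 L


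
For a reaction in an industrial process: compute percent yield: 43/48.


% yield = actual/theoretical × 100
= 43/48 × 100
= 89.58%

89.58%


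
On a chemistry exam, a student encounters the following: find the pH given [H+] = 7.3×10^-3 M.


pH = -log10([H+]) = -log10(7.3×10^-3)
= 3 - log10(7.3)
= 3 - 0.86
= 2.14

2.14


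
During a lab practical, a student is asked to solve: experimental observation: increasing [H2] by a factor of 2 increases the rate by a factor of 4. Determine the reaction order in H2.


rate ∝ [H2]^n
2^n = 4 → n = 2
Order in H2: 2

2


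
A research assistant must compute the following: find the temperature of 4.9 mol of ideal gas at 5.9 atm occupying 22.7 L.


PV = nRT  (R = 0.08206 L·atm/(mol·K))
T = PV/(nR) = 5.9×22.7/(4.9×0.08206)
= 133.93/0.402094
= 333.08 K

333.08 K


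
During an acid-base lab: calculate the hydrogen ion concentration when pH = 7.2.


[H+] = 10^(-pH) = 10^(-7.2)
= 6.31×10^-8 M

6.31×10^-8 M


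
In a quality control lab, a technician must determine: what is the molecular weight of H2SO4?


M(H2SO4) = 2×1.008 + 1×32.07 + 4×16.0
= 2.02 + 32.07 + 64.0
= 98.09 g/mol

98.09 g/mol


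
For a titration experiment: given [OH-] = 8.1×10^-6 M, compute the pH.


pOH = -log10([OH-]) = -log10(8.1×10^-6)
= 6 - log10(8.1) = 5.09
pH = 14 - pOH = 14 - 5.09 = 8.91

8.91


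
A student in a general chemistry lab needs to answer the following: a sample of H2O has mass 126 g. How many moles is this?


M(H2O) = 18.02 g/mol
n = mass/M = 126/18.02 = 6.9922 mol

6.9922 mol


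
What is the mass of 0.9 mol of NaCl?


M(NaCl) = 58.44 g/mol
mass = n × M = 0.9 × 58.44 = 52.60 g

52.60 g


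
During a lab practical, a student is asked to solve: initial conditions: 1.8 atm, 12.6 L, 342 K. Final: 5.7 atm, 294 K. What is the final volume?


P1V1/T1 = P2V2/T2
V2 = P1V1T2/(T1P2)
= 1.8×12.6×294/(342×5.7)
= 3.42 L

3.42 L


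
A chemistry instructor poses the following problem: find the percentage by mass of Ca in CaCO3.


M(CaCO3) = 1×40.08 + 1×12.01 + 3×16.0 = 100.09 g/mol
Mass of Ca = 1 × 40.08 = 40.08 g/mol
% Ca = 40.08/100.09 × 100 = 40.04%

40.04%


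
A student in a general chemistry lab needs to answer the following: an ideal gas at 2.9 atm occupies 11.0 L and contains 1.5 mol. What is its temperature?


PV = nRT  (R = 0.08206 L·atm/(mol·K))
T = PV/(nR) = 2.9×11.0/(1.5×0.08206)
= 31.90/0.123090
= 259.16 K

259.16 K


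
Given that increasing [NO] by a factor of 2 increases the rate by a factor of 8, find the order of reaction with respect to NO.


rate ∝ [NO]^n
2^n = 8 → n = 3
Order in NO: 3

3


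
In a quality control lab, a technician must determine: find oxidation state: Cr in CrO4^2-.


x + 4(-2) = -2, so x = +6
Oxidation number: +6

+6


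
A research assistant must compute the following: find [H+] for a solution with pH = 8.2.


[H+] = 10^(-pH) = 10^(-8.2)
= 6.31×10^-9 M

6.31×10^-9 M


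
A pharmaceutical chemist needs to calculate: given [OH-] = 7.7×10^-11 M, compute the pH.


pOH = -log10([OH-]) = -log10(7.7×10^-11)
= 11 - log10(7.7) = 10.11
pH = 14 - pOH = 14 - 10.11 = 3.89

3.89


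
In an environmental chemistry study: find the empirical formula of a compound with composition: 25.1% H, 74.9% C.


Assume 100 g sample. Moles of each element:
  H: 25.1/1.008 = 24.901 mol
  C: 74.9/12.01 = 6.236 mol
Divide by smallest (6.236):
  H: 24.901/6.236 = 3.99
  C: 6.236/6.236 = 1.0
Empirical formula: CH4

CH4


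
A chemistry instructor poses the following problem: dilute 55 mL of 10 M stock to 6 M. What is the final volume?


C1V1 = C2V2
10 × 55 = 6 × V2
V2 = 550/6 = 91.67 mL

91.67 mL


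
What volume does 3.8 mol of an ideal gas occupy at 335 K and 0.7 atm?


PV = nRT  (R = 0.08206 L·atm/(mol·K))
V = nRT/P = 3.8×0.08206×335/0.7
= 149.232 L

149.232 L


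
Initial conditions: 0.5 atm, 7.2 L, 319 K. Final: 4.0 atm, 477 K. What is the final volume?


P1V1/T1 = P2V2/T2
V2 = P1V1T2/(T1P2)
= 0.5×7.2×477/(319×4.0)
= 1.346 L

1.346 L


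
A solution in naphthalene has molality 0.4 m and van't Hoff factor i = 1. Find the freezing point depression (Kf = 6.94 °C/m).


ΔTf = Kf × m × i
= 6.94 × 0.4 × 1
= 2.776 °C

2.776 °C


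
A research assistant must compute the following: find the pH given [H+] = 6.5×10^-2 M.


pH = -log10([H+]) = -log10(6.5×10^-2)
= 2 - log10(6.5)
= 2 - 0.81
= 1.19

1.19


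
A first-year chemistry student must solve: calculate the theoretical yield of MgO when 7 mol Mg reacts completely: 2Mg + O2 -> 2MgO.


Mole ratio MgO:Mg = 2:2
n(MgO) = 7 × 2/2 = 7.000 mol
mass = 7.000 × 40.31 = 282.17 g

282.17 g


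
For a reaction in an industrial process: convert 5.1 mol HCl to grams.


M(HCl) = 36.46 g/mol
mass = n × M = 5.1 × 36.46 = 185.95 g

185.95 g


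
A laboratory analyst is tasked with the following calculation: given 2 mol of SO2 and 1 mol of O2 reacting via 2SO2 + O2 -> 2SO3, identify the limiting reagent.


Mole ratio available / coefficient:
  SO2: 2/2 = 1.000
  O2: 1/1 = 1.000
Smaller ratio is limiting.

neither (stoichiometric); SO2 and O2 are fully consumed


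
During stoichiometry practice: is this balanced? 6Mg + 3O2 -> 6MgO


Equation: 6Mg + 3O2 -> 6MgO
Check atoms: Mg: 6=6, O: 6=6
Balanced

Yes, balanced


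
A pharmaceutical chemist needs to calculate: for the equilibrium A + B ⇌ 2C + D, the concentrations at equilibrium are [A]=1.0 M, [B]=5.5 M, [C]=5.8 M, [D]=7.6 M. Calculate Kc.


Kc = [C]^2[D]/([A][B])
= (5.8^2 × 7.6^1)/(1.0^1 × 5.5^1)
= 255.664/5.5
= 46.48

46.48


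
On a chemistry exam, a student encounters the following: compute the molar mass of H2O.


M(H2O) = 2×1.008 + 1×16.0
= 2.02 + 16.0
= 18.02 g/mol

18.02 g/mol


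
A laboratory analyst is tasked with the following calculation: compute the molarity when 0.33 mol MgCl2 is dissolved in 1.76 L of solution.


M = n/V = 0.33/1.76 = 0.188 mol/L

0.188 M


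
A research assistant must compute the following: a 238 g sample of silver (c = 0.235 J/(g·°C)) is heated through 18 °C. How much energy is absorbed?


q = mcΔT = 238 × 0.235 × 18
= 1006.74 J

1006.74 J


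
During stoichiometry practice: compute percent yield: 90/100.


% yield = actual/theoretical × 100
= 90/100 × 100
= 90.0%

90.0%


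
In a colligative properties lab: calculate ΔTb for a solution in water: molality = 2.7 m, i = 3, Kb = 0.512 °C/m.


ΔTb = Kb × m × i
= 0.512 × 2.7 × 3
= 4.1472 °C

4.1472 °C


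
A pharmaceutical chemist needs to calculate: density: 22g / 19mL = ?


ρ = mass/volume
= 22/19
= 1.158 g/mL

1.158 g/mL


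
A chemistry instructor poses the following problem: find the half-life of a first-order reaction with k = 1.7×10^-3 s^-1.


t½ = ln2/k = 0.693147/(1.7×10^-3 s^-1)
= 407.7 s

407.7 s


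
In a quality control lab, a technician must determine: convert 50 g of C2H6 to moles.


M(C2H6) = 30.07 g/mol
n = mass/M = 50/30.07 = 1.6628 mol

1.6628 mol


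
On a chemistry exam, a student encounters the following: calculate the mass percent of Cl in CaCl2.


M(CaCl2) = 1×40.08 + 2×35.45 = 110.98 g/mol
Mass of Cl = 2 × 35.45 = 70.90 g/mol
% Cl = 70.90/110.98 × 100 = 63.89%

63.89%


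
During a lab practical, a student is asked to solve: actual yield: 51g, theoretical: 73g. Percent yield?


% yield = actual/theoretical × 100
= 51/73 × 100
= 69.86%

69.86%


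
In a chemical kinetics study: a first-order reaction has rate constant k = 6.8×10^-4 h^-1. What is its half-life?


t½ = ln2/k = 0.693147/(6.8×10^-4 h^-1)
= 1019 h

1019 h


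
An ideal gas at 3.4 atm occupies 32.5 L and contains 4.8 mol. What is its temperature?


PV = nRT  (R = 0.08206 L·atm/(mol·K))
T = PV/(nR) = 3.4×32.5/(4.8×0.08206)
= 110.50/0.393888
= 280.54 K

280.54 K


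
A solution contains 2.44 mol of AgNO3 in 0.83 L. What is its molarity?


M = n/V = 2.44/0.83 = 2.940 mol/L

2.940 M


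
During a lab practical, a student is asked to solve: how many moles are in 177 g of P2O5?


M(P2O5) = 141.94 g/mol
n = mass/M = 177/141.94 = 1.247 mol

1.247 mol


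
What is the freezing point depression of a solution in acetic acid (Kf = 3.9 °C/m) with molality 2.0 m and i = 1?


ΔTf = Kf × m × i
= 3.9 × 2.0 × 1
= 7.8 °C

7.8 °C


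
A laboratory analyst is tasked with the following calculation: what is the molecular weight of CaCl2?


M(CaCl2) = 1×40.08 + 2×35.45
= 40.08 + 70.9
= 110.98 g/mol

110.98 g/mol


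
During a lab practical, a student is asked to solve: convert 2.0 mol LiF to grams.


M(LiF) = 25.94 g/mol
mass = n × M = 2.0 × 25.94 = 51.88 g

51.88 g


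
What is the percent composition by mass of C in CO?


M(CO) = 1×12.01 + 1×16.0 = 28.01 g/mol
Mass of C = 1 × 12.01 = 12.01 g/mol
% C = 12.01/28.01 × 100 = 42.88%

42.88%


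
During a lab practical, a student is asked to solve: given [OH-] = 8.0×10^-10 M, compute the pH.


pOH = -log10([OH-]) = -log10(8.0×10^-10)
= 10 - log10(8.0) = 9.1
pH = 14 - pOH = 14 - 9.1 = 4.9

4.9


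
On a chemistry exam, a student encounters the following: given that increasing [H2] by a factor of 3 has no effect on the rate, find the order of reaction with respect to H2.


rate ∝ [H2]^n
rate ∝ [H2]^0
Order in H2: 0

0


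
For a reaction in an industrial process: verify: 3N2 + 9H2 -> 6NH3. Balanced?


Equation: 3N2 + 9H2 -> 6NH3
Check atoms: H: 18=18, N: 6=6
Balanced

Yes, balanced


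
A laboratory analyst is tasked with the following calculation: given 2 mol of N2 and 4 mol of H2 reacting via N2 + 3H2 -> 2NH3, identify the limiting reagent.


Mole ratio available / coefficient:
  N2: 2/1 = 2.000
  H2: 4/3 = 1.333
Smaller ratio is limiting.

H2


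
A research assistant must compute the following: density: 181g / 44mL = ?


ρ = mass/volume
= 181/44
= 4.114 g/mL

4.114 g/mL


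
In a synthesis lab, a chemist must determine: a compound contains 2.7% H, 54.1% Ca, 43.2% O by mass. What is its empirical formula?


Assume 100 g sample. Moles of each element:
  H: 2.7/1.008 = 2.679 mol
  Ca: 54.1/40.08 = 1.35 mol
  O: 43.2/16.0 = 2.7 mol
Divide by smallest (1.35):
  H: 2.679/1.35 = 1.98
  Ca: 1.35/1.35 = 1.0
  O: 2.7/1.35 = 2.0
Empirical formula: CaO2H2

CaO2H2


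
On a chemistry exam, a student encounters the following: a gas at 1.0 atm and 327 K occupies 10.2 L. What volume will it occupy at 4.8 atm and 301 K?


P1V1/T1 = P2V2/T2
V2 = P1V1T2/(T1P2)
= 1.0×10.2×301/(327×4.8)
= 1.956 L

1.956 L


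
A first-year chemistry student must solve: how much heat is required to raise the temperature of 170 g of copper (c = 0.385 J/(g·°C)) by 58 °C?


q = mcΔT = 170 × 0.385 × 58
= 3796.10 J

3796.10 J


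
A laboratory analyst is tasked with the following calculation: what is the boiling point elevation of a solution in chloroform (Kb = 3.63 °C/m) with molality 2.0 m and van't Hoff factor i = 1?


ΔTb = Kb × m × i
= 3.63 × 2.0 × 1
= 7.26 °C

7.26 °C


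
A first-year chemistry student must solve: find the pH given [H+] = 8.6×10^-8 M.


pH = -log10([H+]) = -log10(8.6×10^-8)
= 8 - log10(8.6)
= 8 - 0.93
= 7.07

7.07


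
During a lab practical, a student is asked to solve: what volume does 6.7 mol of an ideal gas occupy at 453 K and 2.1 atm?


PV = nRT  (R = 0.08206 L·atm/(mol·K))
V = nRT/P = 6.7×0.08206×453/2.1
= 118.6 L

118.6 L


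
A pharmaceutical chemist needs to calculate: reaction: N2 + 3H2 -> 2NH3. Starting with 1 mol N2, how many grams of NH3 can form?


Mole ratio NH3:N2 = 2:1
n(NH3) = 1 × 2/1 = 2.000 mol
mass = 2.000 × 17.03 = 34.06 g

34.06 g


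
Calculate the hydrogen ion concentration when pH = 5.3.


[H+] = 10^(-pH) = 10^(-5.3)
= 5.01×10^-6 M

5.01×10^-6 M


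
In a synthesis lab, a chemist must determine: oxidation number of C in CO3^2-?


x + 3(-2) = -2, so x = +4
Oxidation number: +4

+4


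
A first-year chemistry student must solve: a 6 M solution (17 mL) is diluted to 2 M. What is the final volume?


C1V1 = C2V2
6 × 17 = 2 × V2
V2 = 102/2 = 51.0 mL

51.0 mL


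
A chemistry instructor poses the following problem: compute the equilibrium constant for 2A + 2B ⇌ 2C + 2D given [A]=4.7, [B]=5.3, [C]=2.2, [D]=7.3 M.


Kc = [C]^2[D]^2/([A]^2[B]^2)
= (2.2^2 × 7.3^2)/(4.7^2 × 5.3^2)
= 257.9236/620.5081
= 0.4157

0.4157


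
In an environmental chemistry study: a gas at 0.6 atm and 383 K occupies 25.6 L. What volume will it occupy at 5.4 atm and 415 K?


P1V1/T1 = P2V2/T2
V2 = P1V1T2/(T1P2)
= 0.6×25.6×415/(383×5.4)
= 3.082 L

3.082 L


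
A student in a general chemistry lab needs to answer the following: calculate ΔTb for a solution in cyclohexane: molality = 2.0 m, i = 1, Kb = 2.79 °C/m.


ΔTb = Kb × m × i
= 2.79 × 2.0 × 1
= 5.58 °C

5.58 °C


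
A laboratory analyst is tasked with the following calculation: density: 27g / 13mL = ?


ρ = mass/volume
= 27/13
= 2.077 g/mL

2.077 g/mL


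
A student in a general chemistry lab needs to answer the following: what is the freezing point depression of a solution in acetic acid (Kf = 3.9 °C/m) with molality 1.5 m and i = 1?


ΔTf = Kf × m × i
= 3.9 × 1.5 × 1
= 5.85 °C

5.85 °C


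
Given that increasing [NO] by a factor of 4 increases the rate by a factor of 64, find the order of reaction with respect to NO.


rate ∝ [NO]^n
4^n = 64 → n = 3
Order in NO: 3

3


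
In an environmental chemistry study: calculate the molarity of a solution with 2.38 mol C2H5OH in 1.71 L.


M = n/V = 2.38/1.71 = 1.392 mol/L

1.392 M


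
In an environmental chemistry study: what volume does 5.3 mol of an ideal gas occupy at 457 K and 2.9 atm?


PV = nRT  (R = 0.08206 L·atm/(mol·K))
V = nRT/P = 5.3×0.08206×457/2.9
= 68.537 L

68.537 L


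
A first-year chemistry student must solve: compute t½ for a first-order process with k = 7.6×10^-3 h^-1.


t½ = ln2/k = 0.693147/(7.6×10^-3 h^-1)
= 91.20 h

91.20 h


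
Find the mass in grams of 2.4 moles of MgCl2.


M(MgCl2) = 95.21 g/mol
mass = n × M = 2.4 × 95.21 = 228.50 g

228.50 g


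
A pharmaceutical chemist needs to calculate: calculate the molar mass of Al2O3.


M(Al2O3) = 2×26.98 + 3×16.0
= 53.96 + 48.0
= 101.96 g/mol

101.96 g/mol


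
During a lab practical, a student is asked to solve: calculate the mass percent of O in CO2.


M(CO2) = 1×12.01 + 2×16.0 = 44.01 g/mol
Mass of O = 2 × 16.0 = 32.00 g/mol
% O = 32.00/44.01 × 100 = 72.71%

72.71%


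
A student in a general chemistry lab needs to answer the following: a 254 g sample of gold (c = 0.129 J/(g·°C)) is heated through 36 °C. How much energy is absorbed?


q = mcΔT = 254 × 0.129 × 36
= 1179.58 J

1179.58 J


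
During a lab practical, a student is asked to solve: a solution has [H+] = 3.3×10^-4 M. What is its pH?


pH = -log10([H+]) = -log10(3.3×10^-4)
= 4 - log10(3.3)
= 4 - 0.52
= 3.48

3.48


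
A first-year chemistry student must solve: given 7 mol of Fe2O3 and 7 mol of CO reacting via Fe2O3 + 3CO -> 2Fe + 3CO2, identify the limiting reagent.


Mole ratio available / coefficient:
  Fe2O3: 7/1 = 7.000
  CO: 7/3 = 2.333
Smaller ratio is limiting.

CO


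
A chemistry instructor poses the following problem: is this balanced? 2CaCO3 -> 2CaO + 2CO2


Equation: 2CaCO3 -> 2CaO + 2CO2
Check atoms: C: 2=2, Ca: 2=2, O: 6=6
Balanced

Yes, balanced


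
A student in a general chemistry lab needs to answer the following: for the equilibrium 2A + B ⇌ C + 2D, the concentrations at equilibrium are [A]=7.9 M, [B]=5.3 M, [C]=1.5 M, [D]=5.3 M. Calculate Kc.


Kc = [C][D]^2/([A]^2[B])
= (1.5^1 × 5.3^2)/(7.9^2 × 5.3^1)
= 42.135/330.773
= 0.1274

0.1274


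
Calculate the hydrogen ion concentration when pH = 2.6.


[H+] = 10^(-pH) = 10^(-2.6)
= 2.51×10^-3 M

2.51×10^-3 M


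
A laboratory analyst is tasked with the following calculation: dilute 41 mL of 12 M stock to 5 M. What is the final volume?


C1V1 = C2V2
12 × 41 = 5 × V2
V2 = 492/5 = 98.4 mL

98.4 mL


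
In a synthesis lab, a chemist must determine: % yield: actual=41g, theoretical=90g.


% yield = actual/theoretical × 100
= 41/90 × 100
= 45.56%

45.56%


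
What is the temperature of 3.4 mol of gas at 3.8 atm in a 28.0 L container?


PV = nRT  (R = 0.08206 L·atm/(mol·K))
T = PV/(nR) = 3.8×28.0/(3.4×0.08206)
= 106.40/0.279004
= 381.36 K

381.36 K


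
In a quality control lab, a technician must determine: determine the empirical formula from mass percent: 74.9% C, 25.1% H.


Assume 100 g sample. Moles of each element:
  C: 74.9/12.01 = 6.236 mol
  H: 25.1/1.008 = 24.901 mol
Divide by smallest (6.236):
  C: 6.236/6.236 = 1.0
  H: 24.901/6.236 = 3.99
Empirical formula: CH4

CH4


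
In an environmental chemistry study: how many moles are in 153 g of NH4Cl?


M(NH4Cl) = 53.49 g/mol
n = mass/M = 153/53.49 = 2.8603 mol

2.8603 mol


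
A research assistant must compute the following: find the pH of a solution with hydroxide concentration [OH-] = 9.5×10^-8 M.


pOH = -log10([OH-]) = -log10(9.5×10^-8)
= 8 - log10(9.5) = 7.02
pH = 14 - pOH = 14 - 7.02 = 6.98

6.98


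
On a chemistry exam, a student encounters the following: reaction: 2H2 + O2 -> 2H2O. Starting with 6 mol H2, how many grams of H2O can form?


Mole ratio H2O:H2 = 2:2
n(H2O) = 6 × 2/2 = 6.000 mol
mass = 6.000 × 18.02 = 108.12 g

108.12 g


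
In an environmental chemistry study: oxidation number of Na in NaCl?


Group 1 metal: +1
Oxidation number: +1

+1
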